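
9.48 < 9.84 True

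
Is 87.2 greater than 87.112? Yes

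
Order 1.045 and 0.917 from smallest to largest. 0.917, 1.045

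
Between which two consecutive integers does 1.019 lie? 1 and 2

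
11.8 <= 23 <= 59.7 True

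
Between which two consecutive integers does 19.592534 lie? 19 and 20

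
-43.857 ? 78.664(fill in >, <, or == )<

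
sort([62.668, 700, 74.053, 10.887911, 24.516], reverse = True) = [700, 74.053, 62.668, 24.516, 10.887911]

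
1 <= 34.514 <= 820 True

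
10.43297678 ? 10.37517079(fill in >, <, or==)>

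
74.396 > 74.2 True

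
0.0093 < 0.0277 True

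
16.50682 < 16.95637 True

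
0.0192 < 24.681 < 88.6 True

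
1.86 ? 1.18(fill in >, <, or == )>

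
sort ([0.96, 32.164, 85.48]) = [0.96, 32.164, 85.48]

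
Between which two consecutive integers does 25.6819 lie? 25 and 26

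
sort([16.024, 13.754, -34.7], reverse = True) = [16.024, 13.754, -34.7]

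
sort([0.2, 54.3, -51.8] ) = [-51.8, 0.2, 54.3]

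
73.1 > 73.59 False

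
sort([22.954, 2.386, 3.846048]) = [2.386, 3.846048, 22.954]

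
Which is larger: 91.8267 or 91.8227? 91.8267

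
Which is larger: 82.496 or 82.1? 82.496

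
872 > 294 True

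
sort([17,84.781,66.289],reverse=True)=[84.781,66.289,17]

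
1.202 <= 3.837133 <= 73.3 True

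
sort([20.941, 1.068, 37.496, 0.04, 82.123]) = [0.04, 1.068, 20.941, 37.496, 82.123]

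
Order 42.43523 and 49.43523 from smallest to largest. 42.43523, 49.43523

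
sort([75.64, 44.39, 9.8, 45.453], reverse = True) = [75.64, 45.453, 44.39, 9.8]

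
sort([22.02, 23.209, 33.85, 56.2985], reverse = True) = [56.2985, 33.85, 23.209, 22.02]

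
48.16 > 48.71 False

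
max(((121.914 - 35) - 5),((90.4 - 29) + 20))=81.914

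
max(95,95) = 95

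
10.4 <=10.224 False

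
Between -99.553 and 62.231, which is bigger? 62.231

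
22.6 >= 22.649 False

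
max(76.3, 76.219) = 76.3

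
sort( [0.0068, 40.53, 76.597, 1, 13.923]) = [0.0068, 1, 13.923, 40.53, 76.597]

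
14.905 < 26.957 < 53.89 True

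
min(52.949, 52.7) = 52.7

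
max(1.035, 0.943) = 1.035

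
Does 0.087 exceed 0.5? No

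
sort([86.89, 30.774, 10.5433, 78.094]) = [10.5433, 30.774, 78.094, 86.89]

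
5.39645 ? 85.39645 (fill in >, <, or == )<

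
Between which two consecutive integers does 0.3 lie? 0 and 1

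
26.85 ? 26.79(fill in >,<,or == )>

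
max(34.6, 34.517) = 34.6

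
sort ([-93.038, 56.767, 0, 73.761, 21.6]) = [-93.038, 0, 21.6, 56.767, 73.761]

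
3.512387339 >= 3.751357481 False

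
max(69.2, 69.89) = 69.89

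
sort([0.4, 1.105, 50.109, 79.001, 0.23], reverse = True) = [79.001, 50.109, 1.105, 0.4, 0.23]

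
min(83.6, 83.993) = 83.6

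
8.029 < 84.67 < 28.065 False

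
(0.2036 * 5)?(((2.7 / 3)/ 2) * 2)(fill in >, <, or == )>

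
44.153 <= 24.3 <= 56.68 False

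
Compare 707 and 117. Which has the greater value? 707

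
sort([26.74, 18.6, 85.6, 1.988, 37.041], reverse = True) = [85.6, 37.041, 26.74, 18.6, 1.988]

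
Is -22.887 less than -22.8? Yes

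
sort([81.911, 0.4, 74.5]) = [0.4, 74.5, 81.911]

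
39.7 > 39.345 True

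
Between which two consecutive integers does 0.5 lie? 0 and 1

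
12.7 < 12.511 False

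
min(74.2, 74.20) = 74.2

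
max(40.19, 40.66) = 40.66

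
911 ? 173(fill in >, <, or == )>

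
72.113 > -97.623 True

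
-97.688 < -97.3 True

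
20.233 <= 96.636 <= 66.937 False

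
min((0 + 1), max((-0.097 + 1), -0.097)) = 0.903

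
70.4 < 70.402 True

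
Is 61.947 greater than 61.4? Yes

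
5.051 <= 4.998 False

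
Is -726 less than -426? Yes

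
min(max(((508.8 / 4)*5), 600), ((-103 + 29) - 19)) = -93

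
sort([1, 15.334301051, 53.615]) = [1, 15.334301051, 53.615]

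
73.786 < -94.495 False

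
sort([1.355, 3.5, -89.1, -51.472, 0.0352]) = [-89.1, -51.472, 0.0352, 1.355, 3.5]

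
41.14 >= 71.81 False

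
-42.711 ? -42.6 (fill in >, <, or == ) <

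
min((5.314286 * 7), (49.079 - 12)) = 37.079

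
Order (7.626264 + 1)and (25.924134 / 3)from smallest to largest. (7.626264 + 1), (25.924134 / 3)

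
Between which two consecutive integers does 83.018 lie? 83 and 84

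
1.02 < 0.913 False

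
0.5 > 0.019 True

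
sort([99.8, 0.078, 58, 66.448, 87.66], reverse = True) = [99.8, 87.66, 66.448, 58, 0.078]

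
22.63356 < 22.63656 True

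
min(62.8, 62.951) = 62.8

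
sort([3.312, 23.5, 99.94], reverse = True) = [99.94, 23.5, 3.312]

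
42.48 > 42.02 True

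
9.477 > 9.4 True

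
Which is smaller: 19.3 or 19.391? 19.3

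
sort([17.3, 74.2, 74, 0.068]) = [0.068, 17.3, 74, 74.2]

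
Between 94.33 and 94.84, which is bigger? 94.84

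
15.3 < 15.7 True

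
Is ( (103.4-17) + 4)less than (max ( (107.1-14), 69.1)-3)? No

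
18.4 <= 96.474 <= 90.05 False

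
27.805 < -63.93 False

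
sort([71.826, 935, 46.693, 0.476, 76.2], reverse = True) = [935, 76.2, 71.826, 46.693, 0.476]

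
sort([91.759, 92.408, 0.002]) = [0.002, 91.759, 92.408]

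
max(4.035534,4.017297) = 4.035534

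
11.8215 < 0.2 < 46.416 False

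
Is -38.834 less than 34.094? Yes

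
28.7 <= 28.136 False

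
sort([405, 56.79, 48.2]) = [48.2, 56.79, 405]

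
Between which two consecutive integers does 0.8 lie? 0 and 1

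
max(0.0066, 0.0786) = 0.0786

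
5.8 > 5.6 True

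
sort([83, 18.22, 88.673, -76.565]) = [-76.565, 18.22, 83, 88.673]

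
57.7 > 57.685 True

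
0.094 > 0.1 False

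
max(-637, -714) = -637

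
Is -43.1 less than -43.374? No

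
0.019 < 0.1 True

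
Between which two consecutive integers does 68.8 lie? 68 and 69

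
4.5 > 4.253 True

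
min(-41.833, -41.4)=-41.833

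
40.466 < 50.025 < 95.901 True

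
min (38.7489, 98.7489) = 38.7489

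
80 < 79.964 False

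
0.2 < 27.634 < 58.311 True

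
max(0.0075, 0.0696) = 0.0696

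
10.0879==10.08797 False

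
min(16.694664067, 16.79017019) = 16.694664067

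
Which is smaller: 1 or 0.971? 0.971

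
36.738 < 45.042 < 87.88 True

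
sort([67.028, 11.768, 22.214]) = [11.768, 22.214, 67.028]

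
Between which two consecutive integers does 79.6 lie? 79 and 80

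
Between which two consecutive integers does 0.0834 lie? 0 and 1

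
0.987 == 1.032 False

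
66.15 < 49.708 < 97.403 False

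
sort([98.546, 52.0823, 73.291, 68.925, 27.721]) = [27.721, 52.0823, 68.925, 73.291, 98.546]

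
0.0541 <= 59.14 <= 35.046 False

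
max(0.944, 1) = 1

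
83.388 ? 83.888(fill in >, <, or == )<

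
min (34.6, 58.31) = 34.6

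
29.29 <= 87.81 True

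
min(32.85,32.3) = 32.3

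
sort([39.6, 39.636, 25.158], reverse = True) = [39.636, 39.6, 25.158]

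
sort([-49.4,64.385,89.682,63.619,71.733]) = [-49.4,63.619,64.385,71.733,89.682]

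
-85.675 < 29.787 True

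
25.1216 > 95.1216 False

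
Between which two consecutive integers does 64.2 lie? 64 and 65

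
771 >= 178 True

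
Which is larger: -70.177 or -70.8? -70.177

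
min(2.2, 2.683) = 2.2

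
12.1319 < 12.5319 True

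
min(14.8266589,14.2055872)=14.2055872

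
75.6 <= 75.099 False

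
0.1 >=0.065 True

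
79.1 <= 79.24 True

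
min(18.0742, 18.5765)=18.0742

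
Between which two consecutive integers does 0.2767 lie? 0 and 1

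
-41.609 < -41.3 True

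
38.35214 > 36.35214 True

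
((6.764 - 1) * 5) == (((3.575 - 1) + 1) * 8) False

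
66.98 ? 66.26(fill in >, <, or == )>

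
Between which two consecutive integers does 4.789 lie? 4 and 5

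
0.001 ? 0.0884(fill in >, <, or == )<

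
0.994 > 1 False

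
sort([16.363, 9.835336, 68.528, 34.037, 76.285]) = [9.835336, 16.363, 34.037, 68.528, 76.285]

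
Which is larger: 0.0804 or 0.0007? 0.0804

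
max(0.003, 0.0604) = 0.0604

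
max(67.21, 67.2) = 67.21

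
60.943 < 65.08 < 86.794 True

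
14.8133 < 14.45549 False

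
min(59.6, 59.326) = 59.326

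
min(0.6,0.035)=0.035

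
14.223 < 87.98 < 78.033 False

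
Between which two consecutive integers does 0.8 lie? 0 and 1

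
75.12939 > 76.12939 False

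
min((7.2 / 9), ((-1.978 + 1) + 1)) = 0.022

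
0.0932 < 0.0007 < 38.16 False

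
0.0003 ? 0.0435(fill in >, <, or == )<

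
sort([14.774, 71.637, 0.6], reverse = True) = [71.637, 14.774, 0.6]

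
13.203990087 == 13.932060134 False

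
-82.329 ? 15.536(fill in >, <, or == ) <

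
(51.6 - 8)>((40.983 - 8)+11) False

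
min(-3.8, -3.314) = -3.8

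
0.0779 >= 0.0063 True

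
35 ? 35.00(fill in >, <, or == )==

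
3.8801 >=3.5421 True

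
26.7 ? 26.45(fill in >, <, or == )>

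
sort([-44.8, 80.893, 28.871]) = [-44.8, 28.871, 80.893]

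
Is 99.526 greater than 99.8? No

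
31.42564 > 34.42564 False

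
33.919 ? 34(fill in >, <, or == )<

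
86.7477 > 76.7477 True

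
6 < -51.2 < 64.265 False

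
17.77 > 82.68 False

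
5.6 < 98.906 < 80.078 False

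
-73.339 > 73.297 False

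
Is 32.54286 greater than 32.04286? Yes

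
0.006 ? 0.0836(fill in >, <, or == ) <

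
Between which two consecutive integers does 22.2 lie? 22 and 23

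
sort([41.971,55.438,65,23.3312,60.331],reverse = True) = [65,60.331,55.438,41.971,23.3312]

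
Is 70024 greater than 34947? Yes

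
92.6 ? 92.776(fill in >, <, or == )<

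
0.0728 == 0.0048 False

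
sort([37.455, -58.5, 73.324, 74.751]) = [-58.5, 37.455, 73.324, 74.751]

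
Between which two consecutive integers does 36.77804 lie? 36 and 37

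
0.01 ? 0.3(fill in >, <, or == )<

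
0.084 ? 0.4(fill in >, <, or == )<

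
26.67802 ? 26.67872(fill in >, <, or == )<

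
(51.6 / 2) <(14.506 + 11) False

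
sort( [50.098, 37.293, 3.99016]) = [3.99016, 37.293, 50.098]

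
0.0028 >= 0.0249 False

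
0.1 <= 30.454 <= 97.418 True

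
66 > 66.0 False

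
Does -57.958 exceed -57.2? No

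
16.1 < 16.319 True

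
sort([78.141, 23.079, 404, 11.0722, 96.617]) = [11.0722, 23.079, 78.141, 96.617, 404]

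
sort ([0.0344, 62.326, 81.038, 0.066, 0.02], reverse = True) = [81.038, 62.326, 0.066, 0.0344, 0.02]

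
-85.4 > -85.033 False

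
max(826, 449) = 826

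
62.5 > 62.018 True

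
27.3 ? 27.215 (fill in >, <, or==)>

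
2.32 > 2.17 True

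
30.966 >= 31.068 False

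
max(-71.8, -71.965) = -71.8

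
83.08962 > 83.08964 False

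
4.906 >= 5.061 False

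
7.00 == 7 True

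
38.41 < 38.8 True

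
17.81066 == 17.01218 False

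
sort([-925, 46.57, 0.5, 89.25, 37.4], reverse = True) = [89.25, 46.57, 37.4, 0.5, -925]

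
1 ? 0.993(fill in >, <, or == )>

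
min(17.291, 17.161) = 17.161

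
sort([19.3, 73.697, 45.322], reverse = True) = [73.697, 45.322, 19.3]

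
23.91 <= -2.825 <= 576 False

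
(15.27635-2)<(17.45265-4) True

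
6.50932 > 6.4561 True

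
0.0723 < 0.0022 False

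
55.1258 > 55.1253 True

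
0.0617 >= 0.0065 True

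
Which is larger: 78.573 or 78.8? 78.8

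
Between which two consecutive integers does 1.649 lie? 1 and 2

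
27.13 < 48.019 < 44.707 False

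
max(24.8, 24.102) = 24.8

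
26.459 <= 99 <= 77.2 False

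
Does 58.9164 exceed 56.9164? Yes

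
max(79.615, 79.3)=79.615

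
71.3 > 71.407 False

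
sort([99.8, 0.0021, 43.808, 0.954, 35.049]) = [0.0021, 0.954, 35.049, 43.808, 99.8]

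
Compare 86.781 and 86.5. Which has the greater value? 86.781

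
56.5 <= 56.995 True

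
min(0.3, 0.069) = 0.069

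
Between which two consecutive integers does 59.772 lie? 59 and 60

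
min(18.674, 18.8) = 18.674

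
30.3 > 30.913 False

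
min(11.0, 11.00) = 11.0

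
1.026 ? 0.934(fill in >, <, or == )>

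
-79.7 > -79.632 False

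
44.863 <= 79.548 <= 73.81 False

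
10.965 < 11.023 True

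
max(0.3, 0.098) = 0.3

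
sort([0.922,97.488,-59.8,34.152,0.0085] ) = [-59.8,0.0085,0.922,34.152,97.488]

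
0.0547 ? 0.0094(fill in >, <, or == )>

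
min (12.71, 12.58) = 12.58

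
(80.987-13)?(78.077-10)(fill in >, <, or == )<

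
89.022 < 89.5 True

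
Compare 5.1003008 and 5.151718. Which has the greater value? 5.151718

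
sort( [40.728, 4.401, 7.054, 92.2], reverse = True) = [92.2, 40.728, 7.054, 4.401]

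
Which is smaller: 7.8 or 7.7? 7.7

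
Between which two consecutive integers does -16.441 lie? -17 and -16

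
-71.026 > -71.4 True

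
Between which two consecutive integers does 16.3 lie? 16 and 17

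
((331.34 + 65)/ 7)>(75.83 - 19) False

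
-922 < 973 True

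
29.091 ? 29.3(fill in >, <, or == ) <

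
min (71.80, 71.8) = 71.80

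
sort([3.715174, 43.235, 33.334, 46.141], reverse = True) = [46.141, 43.235, 33.334, 3.715174]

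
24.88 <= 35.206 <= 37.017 True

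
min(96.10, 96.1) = 96.10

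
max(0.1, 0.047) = 0.1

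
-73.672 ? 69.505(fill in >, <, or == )<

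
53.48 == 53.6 False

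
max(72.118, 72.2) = 72.2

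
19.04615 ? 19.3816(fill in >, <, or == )<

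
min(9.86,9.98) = 9.86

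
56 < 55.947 False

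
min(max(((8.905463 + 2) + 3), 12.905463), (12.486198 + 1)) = 13.486198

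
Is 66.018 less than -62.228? No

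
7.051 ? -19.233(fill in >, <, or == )>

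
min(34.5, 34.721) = 34.5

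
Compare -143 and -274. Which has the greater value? -143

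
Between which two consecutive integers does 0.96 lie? 0 and 1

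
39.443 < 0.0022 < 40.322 False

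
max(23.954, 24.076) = 24.076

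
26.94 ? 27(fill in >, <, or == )<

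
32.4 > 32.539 False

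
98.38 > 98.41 False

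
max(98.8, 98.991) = 98.991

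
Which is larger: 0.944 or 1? 1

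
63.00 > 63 False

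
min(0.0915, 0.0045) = 0.0045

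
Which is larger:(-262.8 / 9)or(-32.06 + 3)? (-32.06 + 3)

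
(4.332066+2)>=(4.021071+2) True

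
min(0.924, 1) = 0.924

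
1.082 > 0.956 True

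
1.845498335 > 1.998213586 False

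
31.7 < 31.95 True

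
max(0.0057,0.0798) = 0.0798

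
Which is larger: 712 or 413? 712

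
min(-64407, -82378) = -82378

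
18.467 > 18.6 False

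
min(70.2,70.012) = 70.012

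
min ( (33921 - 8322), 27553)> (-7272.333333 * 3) True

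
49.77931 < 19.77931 False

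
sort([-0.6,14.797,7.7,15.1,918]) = [-0.6,7.7,14.797,15.1,918]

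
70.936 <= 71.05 True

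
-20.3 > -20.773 True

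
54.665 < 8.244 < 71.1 False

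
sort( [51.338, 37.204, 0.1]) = [0.1, 37.204, 51.338]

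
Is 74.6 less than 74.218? No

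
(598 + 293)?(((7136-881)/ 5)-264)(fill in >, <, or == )<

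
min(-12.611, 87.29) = -12.611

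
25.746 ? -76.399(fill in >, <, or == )>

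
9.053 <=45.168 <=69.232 True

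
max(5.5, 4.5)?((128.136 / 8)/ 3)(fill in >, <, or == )>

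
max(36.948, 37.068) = 37.068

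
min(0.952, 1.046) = 0.952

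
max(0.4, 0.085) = 0.4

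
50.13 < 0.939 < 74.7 False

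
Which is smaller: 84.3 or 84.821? 84.3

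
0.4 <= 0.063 False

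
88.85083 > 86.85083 True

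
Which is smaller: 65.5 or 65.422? 65.422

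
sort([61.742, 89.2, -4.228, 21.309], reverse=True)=[89.2, 61.742, 21.309, -4.228]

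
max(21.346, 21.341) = 21.346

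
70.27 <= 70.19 False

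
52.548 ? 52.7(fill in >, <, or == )<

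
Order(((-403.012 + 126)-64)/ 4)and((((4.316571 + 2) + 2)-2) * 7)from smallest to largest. (((-403.012 + 126)-64)/ 4), ((((4.316571 + 2) + 2)-2) * 7)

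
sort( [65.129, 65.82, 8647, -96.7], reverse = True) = [8647, 65.82, 65.129, -96.7]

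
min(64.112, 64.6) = 64.112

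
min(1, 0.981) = 0.981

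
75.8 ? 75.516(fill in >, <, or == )>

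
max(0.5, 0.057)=0.5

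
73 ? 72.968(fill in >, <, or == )>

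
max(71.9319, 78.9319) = 78.9319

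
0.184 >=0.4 False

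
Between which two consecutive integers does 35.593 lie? 35 and 36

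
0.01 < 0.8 True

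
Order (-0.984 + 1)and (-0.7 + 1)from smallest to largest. (-0.984 + 1), (-0.7 + 1)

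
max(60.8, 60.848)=60.848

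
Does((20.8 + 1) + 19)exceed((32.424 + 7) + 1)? Yes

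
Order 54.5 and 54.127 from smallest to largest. 54.127, 54.5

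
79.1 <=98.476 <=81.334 False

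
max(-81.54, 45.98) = 45.98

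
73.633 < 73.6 False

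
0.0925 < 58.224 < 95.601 True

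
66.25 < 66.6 True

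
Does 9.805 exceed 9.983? No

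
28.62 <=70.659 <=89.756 True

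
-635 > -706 True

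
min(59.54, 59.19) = 59.19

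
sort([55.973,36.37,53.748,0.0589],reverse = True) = [55.973,53.748,36.37,0.0589]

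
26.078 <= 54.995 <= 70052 True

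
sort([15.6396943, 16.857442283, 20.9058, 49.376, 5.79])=[5.79, 15.6396943, 16.857442283, 20.9058, 49.376]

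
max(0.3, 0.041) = 0.3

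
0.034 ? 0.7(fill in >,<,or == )<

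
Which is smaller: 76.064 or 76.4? 76.064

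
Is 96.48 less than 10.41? No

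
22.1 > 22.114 False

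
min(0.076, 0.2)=0.076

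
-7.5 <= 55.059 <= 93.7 True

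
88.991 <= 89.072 True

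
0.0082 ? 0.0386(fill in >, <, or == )<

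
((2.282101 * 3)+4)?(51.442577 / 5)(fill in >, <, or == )>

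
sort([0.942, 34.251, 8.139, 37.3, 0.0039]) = [0.0039, 0.942, 8.139, 34.251, 37.3]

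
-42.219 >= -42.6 True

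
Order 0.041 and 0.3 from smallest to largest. 0.041, 0.3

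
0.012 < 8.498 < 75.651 True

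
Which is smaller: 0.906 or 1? 0.906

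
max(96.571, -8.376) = 96.571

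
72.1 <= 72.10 True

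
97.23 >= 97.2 True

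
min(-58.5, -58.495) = -58.5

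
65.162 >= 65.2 False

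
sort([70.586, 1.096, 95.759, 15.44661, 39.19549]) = [1.096, 15.44661, 39.19549, 70.586, 95.759]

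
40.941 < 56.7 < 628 True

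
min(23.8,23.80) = 23.8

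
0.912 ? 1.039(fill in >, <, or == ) <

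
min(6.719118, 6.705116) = 6.705116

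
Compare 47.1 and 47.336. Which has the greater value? 47.336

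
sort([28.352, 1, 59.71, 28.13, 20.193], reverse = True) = [59.71, 28.352, 28.13, 20.193, 1]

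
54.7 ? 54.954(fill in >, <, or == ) <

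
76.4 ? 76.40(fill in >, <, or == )==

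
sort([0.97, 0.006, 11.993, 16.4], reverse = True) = [16.4, 11.993, 0.97, 0.006]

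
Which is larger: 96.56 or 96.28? 96.56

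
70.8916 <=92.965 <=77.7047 False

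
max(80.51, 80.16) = 80.51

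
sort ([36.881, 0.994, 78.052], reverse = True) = [78.052, 36.881, 0.994]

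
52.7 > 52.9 False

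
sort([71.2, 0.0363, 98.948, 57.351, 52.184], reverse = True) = [98.948, 71.2, 57.351, 52.184, 0.0363]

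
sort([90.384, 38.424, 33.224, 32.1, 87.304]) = [32.1, 33.224, 38.424, 87.304, 90.384]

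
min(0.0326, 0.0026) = 0.0026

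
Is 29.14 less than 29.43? Yes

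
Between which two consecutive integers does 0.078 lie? 0 and 1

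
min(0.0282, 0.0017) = 0.0017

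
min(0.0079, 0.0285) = 0.0079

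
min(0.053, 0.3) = 0.053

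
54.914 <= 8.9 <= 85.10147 False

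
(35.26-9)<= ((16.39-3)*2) True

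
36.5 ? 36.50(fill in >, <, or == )==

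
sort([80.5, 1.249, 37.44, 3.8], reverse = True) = [80.5, 37.44, 3.8, 1.249]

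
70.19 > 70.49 False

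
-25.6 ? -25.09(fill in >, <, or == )<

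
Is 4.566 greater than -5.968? Yes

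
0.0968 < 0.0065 False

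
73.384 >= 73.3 True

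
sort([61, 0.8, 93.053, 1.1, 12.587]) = [0.8, 1.1, 12.587, 61, 93.053]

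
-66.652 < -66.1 True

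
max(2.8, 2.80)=2.80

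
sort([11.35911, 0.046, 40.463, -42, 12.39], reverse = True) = [40.463, 12.39, 11.35911, 0.046, -42]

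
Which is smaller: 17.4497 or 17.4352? 17.4352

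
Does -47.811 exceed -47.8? No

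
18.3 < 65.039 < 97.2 True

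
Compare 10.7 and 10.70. They are equal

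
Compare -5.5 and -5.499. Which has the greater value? -5.499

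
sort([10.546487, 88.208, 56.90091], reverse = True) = [88.208, 56.90091, 10.546487]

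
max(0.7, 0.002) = 0.7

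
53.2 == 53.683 False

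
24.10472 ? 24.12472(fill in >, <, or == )<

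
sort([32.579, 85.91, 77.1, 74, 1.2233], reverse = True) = [85.91, 77.1, 74, 32.579, 1.2233]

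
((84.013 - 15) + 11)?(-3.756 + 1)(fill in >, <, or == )>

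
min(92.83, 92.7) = 92.7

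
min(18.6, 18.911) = 18.6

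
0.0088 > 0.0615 False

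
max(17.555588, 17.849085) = 17.849085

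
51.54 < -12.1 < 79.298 False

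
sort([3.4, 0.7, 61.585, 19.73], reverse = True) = [61.585, 19.73, 3.4, 0.7]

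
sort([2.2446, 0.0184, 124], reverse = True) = [124, 2.2446, 0.0184]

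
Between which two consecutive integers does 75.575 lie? 75 and 76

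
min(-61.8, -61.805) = -61.805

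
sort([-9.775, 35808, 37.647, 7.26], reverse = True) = [35808, 37.647, 7.26, -9.775]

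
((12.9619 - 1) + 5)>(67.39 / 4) True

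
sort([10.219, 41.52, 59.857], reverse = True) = [59.857, 41.52, 10.219]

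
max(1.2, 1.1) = 1.2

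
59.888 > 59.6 True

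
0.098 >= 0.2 False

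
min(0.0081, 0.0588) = 0.0081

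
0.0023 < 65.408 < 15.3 False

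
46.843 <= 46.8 False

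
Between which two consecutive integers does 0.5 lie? 0 and 1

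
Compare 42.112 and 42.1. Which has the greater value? 42.112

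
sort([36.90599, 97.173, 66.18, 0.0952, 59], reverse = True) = [97.173, 66.18, 59, 36.90599, 0.0952]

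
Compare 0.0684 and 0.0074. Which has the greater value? 0.0684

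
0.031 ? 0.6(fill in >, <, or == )<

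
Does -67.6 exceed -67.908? Yes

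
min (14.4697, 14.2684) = 14.2684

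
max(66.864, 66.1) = 66.864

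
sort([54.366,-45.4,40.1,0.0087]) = [-45.4,0.0087,40.1,54.366]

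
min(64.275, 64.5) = 64.275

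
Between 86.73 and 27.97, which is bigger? 86.73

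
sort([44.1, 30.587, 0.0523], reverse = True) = [44.1, 30.587, 0.0523]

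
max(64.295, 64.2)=64.295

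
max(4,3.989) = 4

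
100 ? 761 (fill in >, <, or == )<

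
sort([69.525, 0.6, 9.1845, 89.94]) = [0.6, 9.1845, 69.525, 89.94]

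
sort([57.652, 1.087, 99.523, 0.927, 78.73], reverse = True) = [99.523, 78.73, 57.652, 1.087, 0.927]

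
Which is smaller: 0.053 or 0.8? 0.053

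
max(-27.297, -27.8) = -27.297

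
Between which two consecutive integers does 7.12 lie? 7 and 8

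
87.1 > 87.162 False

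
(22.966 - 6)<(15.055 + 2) True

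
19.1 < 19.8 True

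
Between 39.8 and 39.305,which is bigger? 39.8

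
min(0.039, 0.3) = 0.039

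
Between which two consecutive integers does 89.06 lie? 89 and 90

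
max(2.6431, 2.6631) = 2.6631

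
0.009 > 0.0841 False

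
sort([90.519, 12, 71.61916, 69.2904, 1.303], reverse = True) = [90.519, 71.61916, 69.2904, 12, 1.303]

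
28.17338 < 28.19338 True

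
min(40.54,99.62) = 40.54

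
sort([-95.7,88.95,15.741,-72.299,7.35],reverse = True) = [88.95,15.741,7.35,-72.299,-95.7]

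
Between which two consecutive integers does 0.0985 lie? 0 and 1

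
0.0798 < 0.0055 False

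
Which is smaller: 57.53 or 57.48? 57.48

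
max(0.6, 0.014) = 0.6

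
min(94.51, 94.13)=94.13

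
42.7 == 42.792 False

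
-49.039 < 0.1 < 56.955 True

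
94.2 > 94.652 False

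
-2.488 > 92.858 False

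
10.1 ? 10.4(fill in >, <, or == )<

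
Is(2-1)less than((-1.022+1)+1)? No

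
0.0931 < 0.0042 False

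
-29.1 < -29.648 False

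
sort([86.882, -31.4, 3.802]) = [-31.4, 3.802, 86.882]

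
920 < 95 False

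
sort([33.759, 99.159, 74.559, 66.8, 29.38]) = [29.38, 33.759, 66.8, 74.559, 99.159]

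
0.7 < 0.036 False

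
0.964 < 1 True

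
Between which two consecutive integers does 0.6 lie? 0 and 1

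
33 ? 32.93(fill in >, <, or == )>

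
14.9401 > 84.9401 False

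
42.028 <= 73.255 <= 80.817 True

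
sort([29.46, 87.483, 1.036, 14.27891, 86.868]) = [1.036, 14.27891, 29.46, 86.868, 87.483]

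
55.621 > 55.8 False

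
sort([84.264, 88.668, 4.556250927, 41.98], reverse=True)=[88.668, 84.264, 41.98, 4.556250927]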